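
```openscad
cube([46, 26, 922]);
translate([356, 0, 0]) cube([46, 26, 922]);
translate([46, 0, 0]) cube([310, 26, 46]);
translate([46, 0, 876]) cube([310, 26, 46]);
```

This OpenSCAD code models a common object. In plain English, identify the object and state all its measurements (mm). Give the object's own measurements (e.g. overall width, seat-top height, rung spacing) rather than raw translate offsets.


A rectangular picture frame lying in the x–z plane (depth along y). The opening is 310 mm wide (x) by 830 mm tall (z), surrounded by a border 46 mm wide on all four sides. The frame is 26 mm deep and is made of two full-height vertical stiles with two horizontal rails fitted between them.


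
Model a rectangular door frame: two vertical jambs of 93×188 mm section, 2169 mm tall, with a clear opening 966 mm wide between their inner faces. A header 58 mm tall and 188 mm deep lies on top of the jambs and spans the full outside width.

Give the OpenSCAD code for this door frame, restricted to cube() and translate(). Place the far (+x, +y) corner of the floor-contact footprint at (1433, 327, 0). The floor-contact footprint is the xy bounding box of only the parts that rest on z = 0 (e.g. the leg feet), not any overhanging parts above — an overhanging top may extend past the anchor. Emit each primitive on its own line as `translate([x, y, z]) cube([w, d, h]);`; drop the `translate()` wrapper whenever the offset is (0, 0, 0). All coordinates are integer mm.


translate([281, 139, 0]) cube([93, 188, 2169]);
translate([1340, 139, 0]) cube([93, 188, 2169]);
translate([281, 139, 2169]) cube([1152, 188, 58]);


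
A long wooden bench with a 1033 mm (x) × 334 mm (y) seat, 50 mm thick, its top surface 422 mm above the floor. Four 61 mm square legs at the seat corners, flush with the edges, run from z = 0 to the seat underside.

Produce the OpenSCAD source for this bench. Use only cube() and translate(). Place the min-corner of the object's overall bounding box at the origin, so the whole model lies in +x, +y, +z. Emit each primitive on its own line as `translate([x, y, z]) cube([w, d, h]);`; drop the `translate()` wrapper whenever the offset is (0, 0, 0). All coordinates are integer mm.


translate([0, 0, 372]) cube([1033, 334, 50]);
cube([61, 61, 372]);
translate([0, 273, 0]) cube([61, 61, 372]);
translate([972, 0, 0]) cube([61, 61, 372]);
translate([972, 273, 0]) cube([61, 61, 372]);


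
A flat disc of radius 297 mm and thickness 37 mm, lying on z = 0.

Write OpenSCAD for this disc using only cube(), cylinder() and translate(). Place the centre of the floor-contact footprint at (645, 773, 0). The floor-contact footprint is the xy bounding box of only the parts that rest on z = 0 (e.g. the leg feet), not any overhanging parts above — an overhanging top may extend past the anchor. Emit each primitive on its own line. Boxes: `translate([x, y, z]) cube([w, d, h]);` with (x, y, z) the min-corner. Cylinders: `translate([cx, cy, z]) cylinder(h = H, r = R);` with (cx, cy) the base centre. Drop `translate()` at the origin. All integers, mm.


translate([645, 773, 0]) cylinder(h = 37, r = 297);


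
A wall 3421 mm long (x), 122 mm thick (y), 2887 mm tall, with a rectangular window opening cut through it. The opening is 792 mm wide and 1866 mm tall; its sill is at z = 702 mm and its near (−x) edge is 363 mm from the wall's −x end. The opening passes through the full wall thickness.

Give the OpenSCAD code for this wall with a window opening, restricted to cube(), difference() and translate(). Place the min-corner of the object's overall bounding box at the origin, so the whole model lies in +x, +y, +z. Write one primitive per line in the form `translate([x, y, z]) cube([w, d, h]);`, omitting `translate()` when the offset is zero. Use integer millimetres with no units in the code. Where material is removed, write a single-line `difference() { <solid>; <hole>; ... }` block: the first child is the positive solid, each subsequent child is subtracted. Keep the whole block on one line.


difference() { cube([3421, 122, 2887]); translate([363, 0, 702]) cube([792, 122, 1866]); }


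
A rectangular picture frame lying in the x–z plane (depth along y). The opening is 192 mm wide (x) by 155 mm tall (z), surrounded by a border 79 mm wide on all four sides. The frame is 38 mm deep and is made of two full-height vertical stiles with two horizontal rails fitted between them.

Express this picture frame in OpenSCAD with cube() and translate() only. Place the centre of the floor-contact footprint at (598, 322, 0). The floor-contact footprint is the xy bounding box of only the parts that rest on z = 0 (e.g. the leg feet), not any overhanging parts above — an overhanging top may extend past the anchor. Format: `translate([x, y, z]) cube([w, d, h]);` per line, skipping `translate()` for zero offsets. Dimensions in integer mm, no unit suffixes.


translate([423, 303, 0]) cube([79, 38, 313]);
translate([694, 303, 0]) cube([79, 38, 313]);
translate([502, 303, 0]) cube([192, 38, 79]);
translate([502, 303, 234]) cube([192, 38, 79]);


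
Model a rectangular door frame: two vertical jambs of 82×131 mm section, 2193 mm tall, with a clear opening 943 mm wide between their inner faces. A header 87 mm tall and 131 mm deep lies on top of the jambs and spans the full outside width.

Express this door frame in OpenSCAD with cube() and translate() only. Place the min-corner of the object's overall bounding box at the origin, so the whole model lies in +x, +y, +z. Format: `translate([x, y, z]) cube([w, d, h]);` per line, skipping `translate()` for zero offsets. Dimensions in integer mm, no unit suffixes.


cube([82, 131, 2193]);
translate([1025, 0, 0]) cube([82, 131, 2193]);
translate([0, 0, 2193]) cube([1107, 131, 87]);


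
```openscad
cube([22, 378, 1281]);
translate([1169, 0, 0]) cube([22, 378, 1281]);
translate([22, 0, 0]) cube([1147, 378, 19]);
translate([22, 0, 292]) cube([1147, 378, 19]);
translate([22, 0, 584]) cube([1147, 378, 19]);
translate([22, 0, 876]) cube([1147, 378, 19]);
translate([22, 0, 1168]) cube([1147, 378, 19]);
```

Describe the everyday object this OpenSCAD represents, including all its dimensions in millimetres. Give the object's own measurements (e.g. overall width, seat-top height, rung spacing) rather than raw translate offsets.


An open bookshelf. Two side panels, each 22 mm thick, 378 mm deep and 1281 mm tall, stand 1191 mm apart (outside-to-outside). Between them sit 5 shelves, each 19 mm thick and 378 mm deep, spanning the full gap between the sides. The bottom shelf rests on the floor (its underside at z = 0) and the clear gap between one shelf's top and the next shelf's underside is 273 mm.


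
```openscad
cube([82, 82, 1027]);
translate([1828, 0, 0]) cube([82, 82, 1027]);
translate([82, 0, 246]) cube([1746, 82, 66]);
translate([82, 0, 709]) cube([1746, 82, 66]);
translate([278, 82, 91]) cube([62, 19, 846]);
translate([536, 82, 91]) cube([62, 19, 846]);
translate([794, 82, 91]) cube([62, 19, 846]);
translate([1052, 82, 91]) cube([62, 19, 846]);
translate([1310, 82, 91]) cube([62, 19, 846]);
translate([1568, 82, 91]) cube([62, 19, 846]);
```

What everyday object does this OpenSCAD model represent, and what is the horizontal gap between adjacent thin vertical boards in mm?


A fence section. The picket gap is 196 mm.

Two posts, two rails, 6 pickets — a fence section. Span 1746 mm holds 6 pickets of 62 mm with 7 equal gaps: ⌊(1746 − 6·62) / 7⌋ = 196 mm.


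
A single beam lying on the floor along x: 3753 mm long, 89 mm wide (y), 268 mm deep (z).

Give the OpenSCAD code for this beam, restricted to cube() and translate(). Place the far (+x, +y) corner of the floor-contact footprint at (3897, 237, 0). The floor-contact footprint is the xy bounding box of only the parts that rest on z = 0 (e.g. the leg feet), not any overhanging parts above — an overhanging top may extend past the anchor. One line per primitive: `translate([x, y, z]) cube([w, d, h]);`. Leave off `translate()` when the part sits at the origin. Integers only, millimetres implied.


translate([144, 148, 0]) cube([3753, 89, 268]);


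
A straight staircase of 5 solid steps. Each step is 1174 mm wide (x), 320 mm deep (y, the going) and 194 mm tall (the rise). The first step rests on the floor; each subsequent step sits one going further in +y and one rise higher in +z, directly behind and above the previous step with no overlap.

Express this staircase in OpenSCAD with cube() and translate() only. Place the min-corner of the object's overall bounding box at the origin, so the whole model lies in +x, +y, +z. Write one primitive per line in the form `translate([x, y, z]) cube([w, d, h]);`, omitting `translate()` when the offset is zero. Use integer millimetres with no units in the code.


cube([1174, 320, 194]);
translate([0, 320, 194]) cube([1174, 320, 194]);
translate([0, 640, 388]) cube([1174, 320, 194]);
translate([0, 960, 582]) cube([1174, 320, 194]);
translate([0, 1280, 776]) cube([1174, 320, 194]);


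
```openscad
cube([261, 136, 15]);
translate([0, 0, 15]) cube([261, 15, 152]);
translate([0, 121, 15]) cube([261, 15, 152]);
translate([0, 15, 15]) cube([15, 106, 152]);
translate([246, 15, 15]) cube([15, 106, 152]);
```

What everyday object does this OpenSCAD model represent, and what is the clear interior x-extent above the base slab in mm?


An open box. The internal width is 231 mm.

A 261×136 base slab with four walls standing on it — an open box. The base is 261 mm wide and the walls are 15 mm thick, so the internal width is 261 − 2 × 15 = 231 mm.


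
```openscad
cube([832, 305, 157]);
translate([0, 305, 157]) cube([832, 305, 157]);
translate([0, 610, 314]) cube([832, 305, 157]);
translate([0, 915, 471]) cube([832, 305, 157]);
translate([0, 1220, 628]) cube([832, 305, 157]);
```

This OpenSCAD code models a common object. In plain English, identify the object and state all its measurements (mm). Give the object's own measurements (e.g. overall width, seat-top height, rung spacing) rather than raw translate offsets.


A straight staircase of 5 solid steps. Each step is 832 mm wide (x), 305 mm deep (y, the going) and 157 mm tall (the rise). The first step rests on the floor; each subsequent step sits one going further in +y and one rise higher in +z, directly behind and above the previous step with no overlap.


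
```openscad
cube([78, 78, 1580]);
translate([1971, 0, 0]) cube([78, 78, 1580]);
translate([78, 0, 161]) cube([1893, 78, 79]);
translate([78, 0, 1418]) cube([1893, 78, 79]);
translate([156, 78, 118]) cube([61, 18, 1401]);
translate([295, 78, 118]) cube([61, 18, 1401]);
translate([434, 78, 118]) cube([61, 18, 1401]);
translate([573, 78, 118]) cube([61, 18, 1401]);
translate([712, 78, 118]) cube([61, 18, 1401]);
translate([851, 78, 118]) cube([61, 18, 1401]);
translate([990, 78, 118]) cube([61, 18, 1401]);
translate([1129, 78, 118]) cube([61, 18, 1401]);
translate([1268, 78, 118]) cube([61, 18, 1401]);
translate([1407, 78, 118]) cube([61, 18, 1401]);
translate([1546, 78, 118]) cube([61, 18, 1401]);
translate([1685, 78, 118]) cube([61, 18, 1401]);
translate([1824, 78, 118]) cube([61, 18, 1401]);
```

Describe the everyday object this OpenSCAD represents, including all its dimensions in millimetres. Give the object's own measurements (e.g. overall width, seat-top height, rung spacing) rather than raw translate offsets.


A fence section. Two 78×78 mm posts, 1580 mm tall, stand on the floor with a clear span of 1893 mm between their inner faces. Two horizontal rails of 78×79 mm section span the gap between the posts with their undersides at z = 161 mm and z = 1418 mm, flush with the posts' −y face. 13 pickets, each 61 mm wide, 18 mm thick and 1401 mm tall, are fixed to the +y face of the rails with their bottoms at z = 118 mm, spaced across the span with a 78 mm gap after the −x post and between neighbouring pickets, with 86 mm left before the +x post.


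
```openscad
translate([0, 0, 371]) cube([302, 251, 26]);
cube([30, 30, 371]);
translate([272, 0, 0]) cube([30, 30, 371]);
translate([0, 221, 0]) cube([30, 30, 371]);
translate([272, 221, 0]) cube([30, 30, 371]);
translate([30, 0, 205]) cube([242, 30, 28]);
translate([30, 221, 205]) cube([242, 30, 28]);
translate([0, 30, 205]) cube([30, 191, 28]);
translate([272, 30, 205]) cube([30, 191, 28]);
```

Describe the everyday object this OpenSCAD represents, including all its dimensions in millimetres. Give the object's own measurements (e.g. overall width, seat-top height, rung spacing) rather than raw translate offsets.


A simple wooden stool: a rectangular seat 302 mm (x) by 251 mm (y), 26 mm thick, top face at z = 397 mm, on four square legs, each 30×30 mm in cross-section. The legs rest on z = 0, each flush with a corner of the seat. Four stretchers, 30 mm wide and 28 mm tall, connect adjacent legs with their undersides at z = 205 mm, each running between the inner faces of the legs it joins and aligned with the legs' outer faces on the other axis.


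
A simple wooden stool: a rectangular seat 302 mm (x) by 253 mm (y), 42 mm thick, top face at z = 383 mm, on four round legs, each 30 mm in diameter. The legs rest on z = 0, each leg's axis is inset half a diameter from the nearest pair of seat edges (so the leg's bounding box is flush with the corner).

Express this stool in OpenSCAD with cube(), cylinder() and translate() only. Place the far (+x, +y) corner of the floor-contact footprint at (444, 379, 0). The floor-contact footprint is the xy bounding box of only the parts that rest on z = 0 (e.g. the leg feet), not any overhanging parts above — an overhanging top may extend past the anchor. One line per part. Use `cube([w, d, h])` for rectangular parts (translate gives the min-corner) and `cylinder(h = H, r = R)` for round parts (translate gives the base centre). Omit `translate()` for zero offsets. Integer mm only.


translate([142, 126, 341]) cube([302, 253, 42]);
translate([157, 141, 0]) cylinder(h = 341, r = 15);
translate([429, 141, 0]) cylinder(h = 341, r = 15);
translate([157, 364, 0]) cylinder(h = 341, r = 15);
translate([429, 364, 0]) cylinder(h = 341, r = 15);


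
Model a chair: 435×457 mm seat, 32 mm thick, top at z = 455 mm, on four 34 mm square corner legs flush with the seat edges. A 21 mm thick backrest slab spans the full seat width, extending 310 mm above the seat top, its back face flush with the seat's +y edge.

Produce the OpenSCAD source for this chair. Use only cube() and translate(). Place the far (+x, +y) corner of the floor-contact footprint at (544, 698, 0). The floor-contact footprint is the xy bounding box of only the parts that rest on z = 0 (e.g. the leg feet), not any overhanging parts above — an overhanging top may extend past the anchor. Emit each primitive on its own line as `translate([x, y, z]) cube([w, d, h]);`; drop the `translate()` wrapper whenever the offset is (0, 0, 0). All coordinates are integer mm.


// leg_h = 455 - 32 = 423
translate([109, 241, 423]) cube([435, 457, 32]);
translate([109, 241, 0]) cube([34, 34, 423]);
translate([510, 241, 0]) cube([34, 34, 423]);
translate([109, 664, 0]) cube([34, 34, 423]);
translate([510, 664, 0]) cube([34, 34, 423]);
translate([109, 677, 455]) cube([435, 21, 310]);


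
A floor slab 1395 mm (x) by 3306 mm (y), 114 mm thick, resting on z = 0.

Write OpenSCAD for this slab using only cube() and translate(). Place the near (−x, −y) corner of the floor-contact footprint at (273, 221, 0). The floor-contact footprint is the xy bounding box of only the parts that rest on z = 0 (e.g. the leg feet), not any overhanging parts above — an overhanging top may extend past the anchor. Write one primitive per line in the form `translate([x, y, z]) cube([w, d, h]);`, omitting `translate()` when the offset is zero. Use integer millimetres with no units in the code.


translate([273, 221, 0]) cube([1395, 3306, 114]);


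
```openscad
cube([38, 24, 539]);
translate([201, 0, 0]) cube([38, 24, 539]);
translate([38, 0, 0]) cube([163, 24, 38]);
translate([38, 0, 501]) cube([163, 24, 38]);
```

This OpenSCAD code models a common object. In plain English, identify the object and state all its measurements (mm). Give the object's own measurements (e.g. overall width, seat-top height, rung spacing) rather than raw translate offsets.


A rectangular picture frame lying in the x–z plane (depth along y). The opening is 163 mm wide (x) by 463 mm tall (z), surrounded by a border 38 mm wide on all four sides. The frame is 24 mm deep and is made of two full-height vertical stiles with two horizontal rails fitted between them.


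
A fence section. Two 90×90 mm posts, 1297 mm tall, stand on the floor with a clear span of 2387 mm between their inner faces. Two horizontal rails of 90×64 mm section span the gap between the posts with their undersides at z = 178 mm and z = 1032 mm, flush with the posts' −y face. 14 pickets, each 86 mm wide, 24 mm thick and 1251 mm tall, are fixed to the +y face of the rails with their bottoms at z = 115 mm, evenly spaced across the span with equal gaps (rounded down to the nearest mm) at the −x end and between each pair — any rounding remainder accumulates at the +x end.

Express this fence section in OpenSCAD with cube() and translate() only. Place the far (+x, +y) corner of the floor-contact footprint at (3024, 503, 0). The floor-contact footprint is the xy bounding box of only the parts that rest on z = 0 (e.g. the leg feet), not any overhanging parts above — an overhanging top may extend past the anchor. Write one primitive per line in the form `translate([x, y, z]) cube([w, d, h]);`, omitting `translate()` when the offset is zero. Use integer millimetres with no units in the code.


translate([457, 413, 0]) cube([90, 90, 1297]);
translate([2934, 413, 0]) cube([90, 90, 1297]);
translate([547, 413, 178]) cube([2387, 90, 64]);
translate([547, 413, 1032]) cube([2387, 90, 64]);
translate([625, 503, 115]) cube([86, 24, 1251]);
translate([789, 503, 115]) cube([86, 24, 1251]);
translate([953, 503, 115]) cube([86, 24, 1251]);
translate([1117, 503, 115]) cube([86, 24, 1251]);
translate([1281, 503, 115]) cube([86, 24, 1251]);
translate([1445, 503, 115]) cube([86, 24, 1251]);
translate([1609, 503, 115]) cube([86, 24, 1251]);
translate([1773, 503, 115]) cube([86, 24, 1251]);
translate([1937, 503, 115]) cube([86, 24, 1251]);
translate([2101, 503, 115]) cube([86, 24, 1251]);
translate([2265, 503, 115]) cube([86, 24, 1251]);
translate([2429, 503, 115]) cube([86, 24, 1251]);
translate([2593, 503, 115]) cube([86, 24, 1251]);
translate([2757, 503, 115]) cube([86, 24, 1251]);


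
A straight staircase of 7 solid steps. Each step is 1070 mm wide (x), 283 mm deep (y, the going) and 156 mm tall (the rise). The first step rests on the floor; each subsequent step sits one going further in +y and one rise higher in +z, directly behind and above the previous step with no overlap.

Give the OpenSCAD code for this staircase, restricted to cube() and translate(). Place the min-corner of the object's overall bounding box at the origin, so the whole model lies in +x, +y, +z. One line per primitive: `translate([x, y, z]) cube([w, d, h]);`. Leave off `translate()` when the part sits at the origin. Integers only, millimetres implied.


cube([1070, 283, 156]);
translate([0, 283, 156]) cube([1070, 283, 156]);
translate([0, 566, 312]) cube([1070, 283, 156]);
translate([0, 849, 468]) cube([1070, 283, 156]);
translate([0, 1132, 624]) cube([1070, 283, 156]);
translate([0, 1415, 780]) cube([1070, 283, 156]);
translate([0, 1698, 936]) cube([1070, 283, 156]);


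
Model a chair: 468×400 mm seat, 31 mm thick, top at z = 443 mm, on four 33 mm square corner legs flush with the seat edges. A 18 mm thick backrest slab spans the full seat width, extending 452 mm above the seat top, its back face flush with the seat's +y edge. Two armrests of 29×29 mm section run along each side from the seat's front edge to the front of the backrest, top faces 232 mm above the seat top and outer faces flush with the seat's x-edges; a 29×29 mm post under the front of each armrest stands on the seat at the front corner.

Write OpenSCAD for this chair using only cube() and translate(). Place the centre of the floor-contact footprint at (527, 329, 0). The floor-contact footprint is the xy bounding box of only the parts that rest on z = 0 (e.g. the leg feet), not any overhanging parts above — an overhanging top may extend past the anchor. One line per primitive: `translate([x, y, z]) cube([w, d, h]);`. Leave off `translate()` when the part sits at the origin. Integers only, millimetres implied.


translate([293, 129, 412]) cube([468, 400, 31]);
translate([293, 129, 0]) cube([33, 33, 412]);
translate([728, 129, 0]) cube([33, 33, 412]);
translate([293, 496, 0]) cube([33, 33, 412]);
translate([728, 496, 0]) cube([33, 33, 412]);
translate([293, 511, 443]) cube([468, 18, 452]);
translate([293, 129, 646]) cube([29, 382, 29]);
translate([732, 129, 646]) cube([29, 382, 29]);
translate([293, 129, 443]) cube([29, 29, 203]);
translate([732, 129, 443]) cube([29, 29, 203]);


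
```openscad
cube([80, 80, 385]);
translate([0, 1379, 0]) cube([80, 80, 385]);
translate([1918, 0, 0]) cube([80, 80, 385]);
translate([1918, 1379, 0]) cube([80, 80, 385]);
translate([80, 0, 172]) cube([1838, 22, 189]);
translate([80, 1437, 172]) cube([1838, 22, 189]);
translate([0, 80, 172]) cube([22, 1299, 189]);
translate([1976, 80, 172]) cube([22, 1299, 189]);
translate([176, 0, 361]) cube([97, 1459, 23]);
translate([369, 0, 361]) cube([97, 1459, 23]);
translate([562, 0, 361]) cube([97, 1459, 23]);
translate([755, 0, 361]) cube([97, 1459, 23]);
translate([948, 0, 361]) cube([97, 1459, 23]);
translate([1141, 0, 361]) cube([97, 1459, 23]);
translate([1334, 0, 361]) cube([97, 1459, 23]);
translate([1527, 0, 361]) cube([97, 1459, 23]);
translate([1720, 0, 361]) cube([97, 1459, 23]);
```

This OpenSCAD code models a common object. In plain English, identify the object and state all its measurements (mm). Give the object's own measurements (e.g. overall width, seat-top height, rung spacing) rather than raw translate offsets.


A bed frame 1998 mm long (x) by 1459 mm wide (y). Four 80×80 mm corner posts, 385 mm tall, at the corners of the footprint. Four rails of 22 mm thickness and 189 mm height run between adjacent posts with their undersides at z = 172 mm, their outer faces flush with the outside of the frame (the two x-running rails run between the posts' inner faces; the two y-running rails run between the posts' inner faces). 9 slats, each 97 mm wide (x) and 23 mm thick, lie across the top of the two x-running rails, running the full 1459 mm width of the frame in y; along x they sit between the end posts with a 96 mm gap after the −x posts and between neighbouring slats, leaving 101 mm before the +x posts.


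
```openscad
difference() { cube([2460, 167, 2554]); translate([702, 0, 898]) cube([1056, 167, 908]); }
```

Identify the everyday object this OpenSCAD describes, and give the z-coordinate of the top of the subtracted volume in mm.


A wall with a window opening. The window head height is 1806 mm.

A wall with a rectangular opening subtracted — a window. Sill at z = 898, opening 908 mm tall, so the head is at 898 + 908 = 1806 mm.


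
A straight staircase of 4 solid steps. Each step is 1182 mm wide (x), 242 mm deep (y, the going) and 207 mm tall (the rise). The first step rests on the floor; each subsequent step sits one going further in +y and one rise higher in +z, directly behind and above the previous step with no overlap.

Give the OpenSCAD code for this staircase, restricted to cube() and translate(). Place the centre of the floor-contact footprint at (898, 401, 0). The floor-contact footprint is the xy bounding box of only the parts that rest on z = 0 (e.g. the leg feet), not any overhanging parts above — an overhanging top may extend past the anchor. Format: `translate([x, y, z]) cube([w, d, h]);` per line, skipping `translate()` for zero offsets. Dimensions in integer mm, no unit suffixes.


translate([307, 280, 0]) cube([1182, 242, 207]);
translate([307, 522, 207]) cube([1182, 242, 207]);
translate([307, 764, 414]) cube([1182, 242, 207]);
translate([307, 1006, 621]) cube([1182, 242, 207]);


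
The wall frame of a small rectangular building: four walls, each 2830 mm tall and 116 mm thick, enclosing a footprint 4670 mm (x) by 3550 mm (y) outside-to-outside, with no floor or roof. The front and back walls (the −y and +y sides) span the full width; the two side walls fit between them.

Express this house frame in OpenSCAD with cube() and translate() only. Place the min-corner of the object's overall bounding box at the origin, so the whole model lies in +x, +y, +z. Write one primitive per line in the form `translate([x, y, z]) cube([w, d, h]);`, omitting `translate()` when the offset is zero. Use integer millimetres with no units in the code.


cube([4670, 116, 2830]);
translate([0, 3434, 0]) cube([4670, 116, 2830]);
translate([0, 116, 0]) cube([116, 3318, 2830]);
translate([4554, 116, 0]) cube([116, 3318, 2830]);


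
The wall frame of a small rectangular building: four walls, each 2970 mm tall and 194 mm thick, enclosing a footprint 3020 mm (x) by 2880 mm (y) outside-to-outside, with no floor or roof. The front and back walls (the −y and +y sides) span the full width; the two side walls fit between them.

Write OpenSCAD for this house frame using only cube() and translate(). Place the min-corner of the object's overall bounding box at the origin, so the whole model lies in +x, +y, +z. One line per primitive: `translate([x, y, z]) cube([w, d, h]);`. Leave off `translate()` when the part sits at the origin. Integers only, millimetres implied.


cube([3020, 194, 2970]);
translate([0, 2686, 0]) cube([3020, 194, 2970]);
translate([0, 194, 0]) cube([194, 2492, 2970]);
translate([2826, 194, 0]) cube([194, 2492, 2970]);


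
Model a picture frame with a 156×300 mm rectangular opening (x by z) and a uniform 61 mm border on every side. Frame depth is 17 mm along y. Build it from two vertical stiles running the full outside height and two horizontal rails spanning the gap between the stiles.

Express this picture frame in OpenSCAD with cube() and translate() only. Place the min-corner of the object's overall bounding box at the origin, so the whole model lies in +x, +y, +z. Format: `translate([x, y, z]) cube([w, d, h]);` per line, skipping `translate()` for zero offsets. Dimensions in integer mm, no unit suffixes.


cube([61, 17, 422]);
translate([217, 0, 0]) cube([61, 17, 422]);
translate([61, 0, 0]) cube([156, 17, 61]);
translate([61, 0, 361]) cube([156, 17, 61]);


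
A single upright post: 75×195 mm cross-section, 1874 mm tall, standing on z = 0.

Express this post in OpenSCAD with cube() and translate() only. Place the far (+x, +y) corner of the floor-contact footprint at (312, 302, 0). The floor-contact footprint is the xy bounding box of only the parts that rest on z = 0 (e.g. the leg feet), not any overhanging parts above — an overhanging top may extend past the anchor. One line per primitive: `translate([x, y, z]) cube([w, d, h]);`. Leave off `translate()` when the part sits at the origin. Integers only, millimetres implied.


translate([237, 107, 0]) cube([75, 195, 1874]);


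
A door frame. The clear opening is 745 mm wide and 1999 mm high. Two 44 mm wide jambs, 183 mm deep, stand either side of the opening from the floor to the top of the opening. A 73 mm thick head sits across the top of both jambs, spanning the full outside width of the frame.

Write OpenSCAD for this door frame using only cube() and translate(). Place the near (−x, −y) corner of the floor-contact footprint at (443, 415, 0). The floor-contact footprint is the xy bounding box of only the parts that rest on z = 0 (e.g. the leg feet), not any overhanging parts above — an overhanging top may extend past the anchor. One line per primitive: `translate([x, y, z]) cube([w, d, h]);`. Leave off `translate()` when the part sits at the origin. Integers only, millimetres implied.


translate([443, 415, 0]) cube([44, 183, 1999]);
translate([1232, 415, 0]) cube([44, 183, 1999]);
translate([443, 415, 1999]) cube([833, 183, 73]);


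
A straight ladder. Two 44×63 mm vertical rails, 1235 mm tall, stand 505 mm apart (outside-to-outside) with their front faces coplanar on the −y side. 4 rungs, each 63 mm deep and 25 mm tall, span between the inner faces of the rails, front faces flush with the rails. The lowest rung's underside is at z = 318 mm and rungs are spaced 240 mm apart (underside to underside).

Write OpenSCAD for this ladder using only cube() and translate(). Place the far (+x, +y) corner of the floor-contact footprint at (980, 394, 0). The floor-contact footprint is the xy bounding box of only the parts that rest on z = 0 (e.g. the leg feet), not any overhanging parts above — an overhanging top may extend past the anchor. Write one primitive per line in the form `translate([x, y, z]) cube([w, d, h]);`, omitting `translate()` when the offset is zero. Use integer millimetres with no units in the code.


translate([475, 331, 0]) cube([44, 63, 1235]);
translate([936, 331, 0]) cube([44, 63, 1235]);
translate([519, 331, 318]) cube([417, 63, 25]);
translate([519, 331, 558]) cube([417, 63, 25]);
translate([519, 331, 798]) cube([417, 63, 25]);
translate([519, 331, 1038]) cube([417, 63, 25]);


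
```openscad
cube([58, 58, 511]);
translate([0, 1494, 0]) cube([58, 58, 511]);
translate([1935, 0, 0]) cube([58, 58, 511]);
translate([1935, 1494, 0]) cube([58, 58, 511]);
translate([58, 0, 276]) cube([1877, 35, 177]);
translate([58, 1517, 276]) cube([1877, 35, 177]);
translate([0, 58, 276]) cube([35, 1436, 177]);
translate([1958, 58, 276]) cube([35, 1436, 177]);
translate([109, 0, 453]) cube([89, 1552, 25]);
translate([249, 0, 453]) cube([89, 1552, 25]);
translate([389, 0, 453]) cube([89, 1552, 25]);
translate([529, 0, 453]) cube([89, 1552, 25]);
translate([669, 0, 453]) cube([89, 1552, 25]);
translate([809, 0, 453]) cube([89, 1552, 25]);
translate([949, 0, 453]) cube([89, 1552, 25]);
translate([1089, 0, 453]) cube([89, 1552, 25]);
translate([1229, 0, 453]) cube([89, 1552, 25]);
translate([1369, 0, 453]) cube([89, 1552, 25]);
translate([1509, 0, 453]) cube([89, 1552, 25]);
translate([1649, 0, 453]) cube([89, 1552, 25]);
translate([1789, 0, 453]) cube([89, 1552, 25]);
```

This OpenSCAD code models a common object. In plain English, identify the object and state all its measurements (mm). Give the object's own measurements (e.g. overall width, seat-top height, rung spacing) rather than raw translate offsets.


A bed frame 1993 mm long (x) by 1552 mm wide (y). Four 58×58 mm corner posts, 511 mm tall, at the corners of the footprint. Four rails of 35 mm thickness and 177 mm height run between adjacent posts with their undersides at z = 276 mm, their outer faces flush with the outside of the frame (the two x-running rails run between the posts' inner faces; the two y-running rails run between the posts' inner faces). 13 slats, each 89 mm wide (x) and 25 mm thick, lie across the top of the two x-running rails, running the full 1552 mm width of the frame in y; along x they sit between the end posts with a 51 mm gap after the −x posts and between neighbouring slats, leaving 57 mm before the +x posts.


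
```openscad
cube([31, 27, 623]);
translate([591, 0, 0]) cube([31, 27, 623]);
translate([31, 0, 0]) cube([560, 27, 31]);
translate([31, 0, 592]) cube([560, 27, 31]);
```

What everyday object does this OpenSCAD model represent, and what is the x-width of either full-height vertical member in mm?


A picture frame. The border width is 31 mm.

Four thin pieces enclosing a rectangular opening — a picture frame. The two full-height stiles are 623 mm tall; the top rail sits at z = 592 and is 31 mm tall, so the border above the opening is 623 − 592 = 31 mm, matching the stile x-width.


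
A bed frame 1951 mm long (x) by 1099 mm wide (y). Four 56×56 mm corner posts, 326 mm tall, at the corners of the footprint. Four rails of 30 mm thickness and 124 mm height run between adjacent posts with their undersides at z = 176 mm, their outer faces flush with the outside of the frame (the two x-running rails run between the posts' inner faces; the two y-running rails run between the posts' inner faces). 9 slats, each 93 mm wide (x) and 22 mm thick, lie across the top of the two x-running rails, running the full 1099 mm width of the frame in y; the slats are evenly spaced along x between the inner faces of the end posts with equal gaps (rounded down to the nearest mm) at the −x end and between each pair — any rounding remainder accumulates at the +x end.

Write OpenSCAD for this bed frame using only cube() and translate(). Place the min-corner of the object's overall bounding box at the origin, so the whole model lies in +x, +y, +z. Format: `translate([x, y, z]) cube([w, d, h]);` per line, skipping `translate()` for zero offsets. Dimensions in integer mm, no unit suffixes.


cube([56, 56, 326]);
translate([0, 1043, 0]) cube([56, 56, 326]);
translate([1895, 0, 0]) cube([56, 56, 326]);
translate([1895, 1043, 0]) cube([56, 56, 326]);
translate([56, 0, 176]) cube([1839, 30, 124]);
translate([56, 1069, 176]) cube([1839, 30, 124]);
translate([0, 56, 176]) cube([30, 987, 124]);
translate([1921, 56, 176]) cube([30, 987, 124]);
translate([156, 0, 300]) cube([93, 1099, 22]);
translate([349, 0, 300]) cube([93, 1099, 22]);
translate([542, 0, 300]) cube([93, 1099, 22]);
translate([735, 0, 300]) cube([93, 1099, 22]);
translate([928, 0, 300]) cube([93, 1099, 22]);
translate([1121, 0, 300]) cube([93, 1099, 22]);
translate([1314, 0, 300]) cube([93, 1099, 22]);
translate([1507, 0, 300]) cube([93, 1099, 22]);
translate([1700, 0, 300]) cube([93, 1099, 22]);


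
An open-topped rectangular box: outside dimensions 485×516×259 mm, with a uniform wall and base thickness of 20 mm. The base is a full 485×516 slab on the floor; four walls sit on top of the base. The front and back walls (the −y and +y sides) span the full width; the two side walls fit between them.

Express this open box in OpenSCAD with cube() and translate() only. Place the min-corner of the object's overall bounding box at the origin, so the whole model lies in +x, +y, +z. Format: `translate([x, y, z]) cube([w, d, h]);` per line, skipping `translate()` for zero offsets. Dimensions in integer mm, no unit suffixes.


cube([485, 516, 20]);
translate([0, 0, 20]) cube([485, 20, 239]);
translate([0, 496, 20]) cube([485, 20, 239]);
translate([0, 20, 20]) cube([20, 476, 239]);
translate([465, 20, 20]) cube([20, 476, 239]);


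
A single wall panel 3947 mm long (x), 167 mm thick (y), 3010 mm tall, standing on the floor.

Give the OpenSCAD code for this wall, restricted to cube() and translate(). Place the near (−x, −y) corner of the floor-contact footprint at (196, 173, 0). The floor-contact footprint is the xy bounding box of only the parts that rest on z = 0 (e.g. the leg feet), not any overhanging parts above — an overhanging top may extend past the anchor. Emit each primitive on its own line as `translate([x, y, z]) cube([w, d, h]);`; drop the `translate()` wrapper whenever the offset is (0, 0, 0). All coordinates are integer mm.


translate([196, 173, 0]) cube([3947, 167, 3010]);


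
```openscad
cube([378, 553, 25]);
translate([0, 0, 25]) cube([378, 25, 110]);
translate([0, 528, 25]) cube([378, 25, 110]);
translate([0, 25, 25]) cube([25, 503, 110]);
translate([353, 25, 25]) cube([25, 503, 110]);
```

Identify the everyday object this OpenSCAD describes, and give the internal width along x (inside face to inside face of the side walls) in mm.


An open box. The internal width is 328 mm.

A 378×553 base slab with four walls standing on it — an open box. The base is 378 mm wide and the walls are 25 mm thick, so the internal width is 378 − 2 × 25 = 328 mm.


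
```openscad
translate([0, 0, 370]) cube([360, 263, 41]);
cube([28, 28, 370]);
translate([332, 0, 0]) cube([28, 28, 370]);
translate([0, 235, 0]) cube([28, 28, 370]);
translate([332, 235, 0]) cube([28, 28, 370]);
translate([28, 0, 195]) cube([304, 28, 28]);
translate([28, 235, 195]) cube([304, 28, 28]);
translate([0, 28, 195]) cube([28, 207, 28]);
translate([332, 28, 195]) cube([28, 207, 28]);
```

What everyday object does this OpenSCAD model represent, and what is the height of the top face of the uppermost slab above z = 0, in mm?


A stool. The seat height is 411 mm.

A 360×263×41 slab at z = 370 on four corner posts — a stool. The seat top is 370 + 41 = 411 mm.


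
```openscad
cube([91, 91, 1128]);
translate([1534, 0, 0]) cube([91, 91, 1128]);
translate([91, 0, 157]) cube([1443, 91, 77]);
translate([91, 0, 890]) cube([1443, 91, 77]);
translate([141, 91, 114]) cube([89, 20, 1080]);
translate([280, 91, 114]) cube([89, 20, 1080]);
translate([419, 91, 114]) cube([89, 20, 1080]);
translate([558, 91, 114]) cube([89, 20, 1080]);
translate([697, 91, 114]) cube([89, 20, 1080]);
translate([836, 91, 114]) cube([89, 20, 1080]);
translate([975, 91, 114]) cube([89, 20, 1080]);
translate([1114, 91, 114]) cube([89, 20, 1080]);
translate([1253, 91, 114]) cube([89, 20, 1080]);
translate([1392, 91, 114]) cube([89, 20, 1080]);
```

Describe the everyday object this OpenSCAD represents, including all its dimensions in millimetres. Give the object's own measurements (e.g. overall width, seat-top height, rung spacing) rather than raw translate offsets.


A fence section. Two 91×91 mm posts, 1128 mm tall, stand on the floor with a clear span of 1443 mm between their inner faces. Two horizontal rails of 91×77 mm section span the gap between the posts with their undersides at z = 157 mm and z = 890 mm, flush with the posts' −y face. 10 pickets, each 89 mm wide, 20 mm thick and 1080 mm tall, are fixed to the +y face of the rails with their bottoms at z = 114 mm, spaced across the span with a 50 mm gap after the −x post and between neighbouring pickets, with 53 mm left before the +x post.


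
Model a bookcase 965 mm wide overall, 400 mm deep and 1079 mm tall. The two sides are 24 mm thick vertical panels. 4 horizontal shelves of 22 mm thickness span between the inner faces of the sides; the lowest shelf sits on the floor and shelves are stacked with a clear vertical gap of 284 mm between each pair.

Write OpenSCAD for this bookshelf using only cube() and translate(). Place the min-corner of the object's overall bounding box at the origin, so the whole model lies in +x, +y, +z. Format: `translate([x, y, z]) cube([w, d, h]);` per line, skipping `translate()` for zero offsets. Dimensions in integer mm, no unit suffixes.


cube([24, 400, 1079]);
translate([941, 0, 0]) cube([24, 400, 1079]);
translate([24, 0, 0]) cube([917, 400, 22]);
translate([24, 0, 306]) cube([917, 400, 22]);
translate([24, 0, 612]) cube([917, 400, 22]);
translate([24, 0, 918]) cube([917, 400, 22]);


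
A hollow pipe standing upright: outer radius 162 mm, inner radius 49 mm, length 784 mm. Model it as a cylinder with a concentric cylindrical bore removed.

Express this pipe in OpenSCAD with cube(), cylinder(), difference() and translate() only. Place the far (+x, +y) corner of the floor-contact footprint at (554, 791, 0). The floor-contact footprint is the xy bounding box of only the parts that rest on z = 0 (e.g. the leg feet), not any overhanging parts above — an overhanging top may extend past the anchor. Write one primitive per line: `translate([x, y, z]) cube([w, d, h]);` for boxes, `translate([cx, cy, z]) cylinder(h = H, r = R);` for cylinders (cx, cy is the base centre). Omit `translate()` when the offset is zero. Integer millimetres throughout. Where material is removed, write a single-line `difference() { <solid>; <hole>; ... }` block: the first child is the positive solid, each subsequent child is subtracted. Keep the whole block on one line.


difference() { translate([392, 629, 0]) cylinder(h = 784, r = 162); translate([392, 629, 0]) cylinder(h = 784, r = 49); }


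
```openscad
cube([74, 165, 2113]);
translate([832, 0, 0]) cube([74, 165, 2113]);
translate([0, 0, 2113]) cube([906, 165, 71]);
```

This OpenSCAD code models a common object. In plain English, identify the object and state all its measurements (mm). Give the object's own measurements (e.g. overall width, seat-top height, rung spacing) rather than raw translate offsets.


A door frame. The clear opening is 758 mm wide and 2113 mm high. Two 74 mm wide jambs, 165 mm deep, stand either side of the opening from the floor to the top of the opening. A 71 mm thick head sits across the top of both jambs, spanning the full outside width of the frame.
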